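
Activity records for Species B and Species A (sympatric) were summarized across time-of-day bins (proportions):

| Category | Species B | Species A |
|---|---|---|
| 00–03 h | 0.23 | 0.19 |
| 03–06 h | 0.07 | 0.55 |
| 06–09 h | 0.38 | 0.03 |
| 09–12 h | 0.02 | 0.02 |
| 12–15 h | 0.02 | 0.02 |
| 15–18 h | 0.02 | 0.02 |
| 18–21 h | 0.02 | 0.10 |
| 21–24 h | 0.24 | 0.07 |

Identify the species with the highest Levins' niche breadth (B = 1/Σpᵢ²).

Species B

Σp_Bᵢ² = 0.23² + 0.07² + 0.38² + 0.02² + 0.02² + 0.02² + 0.02² + 0.24² = 0.0529 + 0.0049 + 0.1444 + 0.0004 + 0.0004 + 0.0004 + 0.0004 + 0.0576 = 0.2614
B_B = 1 / 0.2614 = 3.8256
Σp_Aᵢ² = 0.19² + 0.55² + 0.03² + 0.02² + 0.02² + 0.02² + 0.10² + 0.07² = 0.0361 + 0.3025 + 0.0009 + 0.0004 + 0.0004 + 0.0004 + 0.0100 + 0.0049 = 0.3556
B_A = 1 / 0.3556 = 2.8121
Highest B → broadest niche (most generalist): Species B (B = 3.83).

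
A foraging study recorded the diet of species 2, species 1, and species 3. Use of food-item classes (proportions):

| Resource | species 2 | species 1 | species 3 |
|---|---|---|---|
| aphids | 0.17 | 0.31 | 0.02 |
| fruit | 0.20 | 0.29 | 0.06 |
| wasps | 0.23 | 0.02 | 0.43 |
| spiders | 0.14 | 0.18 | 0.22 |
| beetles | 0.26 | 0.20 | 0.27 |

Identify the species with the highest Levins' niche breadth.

species 2

Σp_2ᵢ² = 0.17² + 0.20² + 0.23² + 0.14² + 0.26² = 0.0289 + 0.0400 + 0.0529 + 0.0196 + 0.0676 = 0.2090
B_2 = 1 / 0.2090 = 4.7847
Σp_1ᵢ² = 0.31² + 0.29² + 0.02² + 0.18² + 0.20² = 0.0961 + 0.0841 + 0.0004 + 0.0324 + 0.0400 = 0.2530
B_1 = 1 / 0.2530 = 3.9526
Σp_3ᵢ² = 0.02² + 0.06² + 0.43² + 0.22² + 0.27² = 0.0004 + 0.0036 + 0.1849 + 0.0484 + 0.0729 = 0.3102
B_3 = 1 / 0.3102 = 3.2237
Highest B → broadest niche (most generalist): species 2 (B = 4.78).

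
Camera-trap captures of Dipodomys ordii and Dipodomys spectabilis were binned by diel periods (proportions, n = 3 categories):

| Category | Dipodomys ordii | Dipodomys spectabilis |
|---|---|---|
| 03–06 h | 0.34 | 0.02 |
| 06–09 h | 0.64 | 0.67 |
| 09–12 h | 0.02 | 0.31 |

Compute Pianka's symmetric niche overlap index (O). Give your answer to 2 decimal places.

Σ p₁ᵢp₂ᵢ = 0.0068 + 0.4288 + 0.0062 = 0.4418
Σp_1ᵢ² = 0.34² + 0.64² + 0.02² = 0.1156 + 0.4096 + 0.0004 = 0.5256
Σp_2ᵢ² = 0.02² + 0.67² + 0.31² = 0.0004 + 0.4489 + 0.0961 = 0.5454
O = 0.4418 / √(0.5256 × 0.5454) = 0.4418 / 0.53541 = 0.8252

0.83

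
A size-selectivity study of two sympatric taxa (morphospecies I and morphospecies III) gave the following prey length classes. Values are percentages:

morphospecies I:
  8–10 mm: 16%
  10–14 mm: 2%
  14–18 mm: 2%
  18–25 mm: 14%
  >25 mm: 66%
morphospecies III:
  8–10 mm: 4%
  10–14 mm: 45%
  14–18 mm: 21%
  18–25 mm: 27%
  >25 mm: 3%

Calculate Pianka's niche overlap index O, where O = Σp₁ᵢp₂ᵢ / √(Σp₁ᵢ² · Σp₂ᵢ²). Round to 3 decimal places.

0.196

Convert percentages to proportions (divide by 100).
Σ p₁ᵢp₂ᵢ = 0.0064 + 0.0090 + 0.0042 + 0.0378 + 0.0198 = 0.0772
Σp_1ᵢ² = 0.16² + 0.02² + 0.02² + 0.14² + 0.66² = 0.0256 + 0.0004 + 0.0004 + 0.0196 + 0.4356 = 0.4816
Σp_2ᵢ² = 0.04² + 0.45² + 0.21² + 0.27² + 0.03² = 0.0016 + 0.2025 + 0.0441 + 0.0729 + 0.0009 = 0.3220
O = 0.0772 / √(0.4816 × 0.3220) = 0.0772 / 0.393796 = 0.19604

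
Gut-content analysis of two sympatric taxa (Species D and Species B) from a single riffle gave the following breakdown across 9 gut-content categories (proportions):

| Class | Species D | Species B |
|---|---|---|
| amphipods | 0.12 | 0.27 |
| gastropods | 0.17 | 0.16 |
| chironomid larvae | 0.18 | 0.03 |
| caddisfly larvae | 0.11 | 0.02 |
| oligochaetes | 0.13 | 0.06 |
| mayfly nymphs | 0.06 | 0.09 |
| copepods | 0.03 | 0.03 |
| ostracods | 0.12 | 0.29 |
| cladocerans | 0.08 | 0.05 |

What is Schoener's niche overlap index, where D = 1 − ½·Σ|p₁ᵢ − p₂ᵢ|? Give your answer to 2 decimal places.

Σ|p₁ᵢ − p₂ᵢ| = 0.15 + 0.01 + 0.15 + 0.09 + 0.07 + 0.03 + 0.00 + 0.17 + 0.03 = 0.70
D = 1 − ½ × 0.70 = 1 − 0.350 = 0.6500

0.65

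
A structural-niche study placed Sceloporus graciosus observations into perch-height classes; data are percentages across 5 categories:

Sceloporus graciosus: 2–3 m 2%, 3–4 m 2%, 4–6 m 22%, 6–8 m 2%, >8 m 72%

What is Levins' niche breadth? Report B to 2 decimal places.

Convert percentages to proportions (divide by 100).
Σpᵢ² = 0.02² + 0.02² + 0.22² + 0.02² + 0.72² = 0.0004 + 0.0004 + 0.0484 + 0.0004 + 0.5184 = 0.5680
B = 1 / 0.5680 = 1.7606

1.76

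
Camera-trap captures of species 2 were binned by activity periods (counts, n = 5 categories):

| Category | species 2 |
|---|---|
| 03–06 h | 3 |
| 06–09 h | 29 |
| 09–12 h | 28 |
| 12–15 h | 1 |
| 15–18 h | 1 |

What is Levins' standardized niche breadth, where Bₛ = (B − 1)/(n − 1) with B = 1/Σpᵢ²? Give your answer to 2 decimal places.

Proportions for species 2 (n=62): 3/62=0.0484, 29/62=0.4677, 28/62=0.4516, 1/62=0.0161, 1/62=0.0161
Σpᵢ² = 0.0484² + 0.4677² + 0.4516² + 0.0161² + 0.0161² = 0.002343 + 0.218743 + 0.203943 + 0.000259 + 0.000259 = 0.425547
B = 1 / 0.425547 = 2.3499
Bₛ = (B − 1)/(n − 1) = (2.3499 − 1)/(5 − 1) = 1.3499/4 = 0.3375

0.34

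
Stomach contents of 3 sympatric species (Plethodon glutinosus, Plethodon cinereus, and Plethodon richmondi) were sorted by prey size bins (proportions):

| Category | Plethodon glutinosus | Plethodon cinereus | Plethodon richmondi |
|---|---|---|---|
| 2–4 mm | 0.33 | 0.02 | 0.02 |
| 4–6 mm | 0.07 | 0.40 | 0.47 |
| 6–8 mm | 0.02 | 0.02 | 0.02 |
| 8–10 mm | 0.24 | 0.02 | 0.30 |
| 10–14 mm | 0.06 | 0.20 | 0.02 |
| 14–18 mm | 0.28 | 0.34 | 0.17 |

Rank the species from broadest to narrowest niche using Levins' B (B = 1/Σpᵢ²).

Σp_glutᵢ² = 0.33² + 0.07² + 0.02² + 0.24² + 0.06² + 0.28² = 0.1089 + 0.0049 + 0.0004 + 0.0576 + 0.0036 + 0.0784 = 0.2538
B_glut = 1 / 0.2538 = 3.9401
Σp_cineᵢ² = 0.02² + 0.40² + 0.02² + 0.02² + 0.20² + 0.34² = 0.0004 + 0.1600 + 0.0004 + 0.0004 + 0.0400 + 0.1156 = 0.3168
B_cine = 1 / 0.3168 = 3.1566
Σp_richᵢ² = 0.02² + 0.47² + 0.02² + 0.30² + 0.02² + 0.17² = 0.0004 + 0.2209 + 0.0004 + 0.0900 + 0.0004 + 0.0289 = 0.3410
B_rich = 1 / 0.3410 = 2.9326
Ranking by B (broadest → narrowest): Plethodon glutinosus (3.94) > Plethodon cinereus (3.16) > Plethodon richmondi (2.93)

Plethodon glutinosus > Plethodon cinereus > Plethodon richmondi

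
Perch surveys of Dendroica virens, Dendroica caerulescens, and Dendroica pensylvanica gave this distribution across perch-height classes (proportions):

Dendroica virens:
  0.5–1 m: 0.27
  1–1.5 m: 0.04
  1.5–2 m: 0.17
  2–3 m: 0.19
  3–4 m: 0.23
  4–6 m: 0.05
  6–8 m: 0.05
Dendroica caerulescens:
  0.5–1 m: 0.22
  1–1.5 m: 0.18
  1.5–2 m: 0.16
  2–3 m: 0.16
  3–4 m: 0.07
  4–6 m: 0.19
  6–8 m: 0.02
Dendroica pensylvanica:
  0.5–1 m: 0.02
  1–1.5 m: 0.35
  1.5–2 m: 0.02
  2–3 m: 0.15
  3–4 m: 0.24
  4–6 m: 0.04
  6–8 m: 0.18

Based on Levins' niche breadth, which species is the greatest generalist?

Σp_vireᵢ² = 0.27² + 0.04² + 0.17² + 0.19² + 0.23² + 0.05² + 0.05² = 0.0729 + 0.0016 + 0.0289 + 0.0361 + 0.0529 + 0.0025 + 0.0025 = 0.1974
B_vire = 1 / 0.1974 = 5.0659
Σp_caerᵢ² = 0.22² + 0.18² + 0.16² + 0.16² + 0.07² + 0.19² + 0.02² = 0.0484 + 0.0324 + 0.0256 + 0.0256 + 0.0049 + 0.0361 + 0.0004 = 0.1734
B_caer = 1 / 0.1734 = 5.7670
Σp_pensᵢ² = 0.02² + 0.35² + 0.02² + 0.15² + 0.24² + 0.04² + 0.18² = 0.0004 + 0.1225 + 0.0004 + 0.0225 + 0.0576 + 0.0016 + 0.0324 = 0.2374
B_pens = 1 / 0.2374 = 4.2123
Highest B → broadest niche (most generalist): Dendroica caerulescens (B = 5.77).

Dendroica caerulescens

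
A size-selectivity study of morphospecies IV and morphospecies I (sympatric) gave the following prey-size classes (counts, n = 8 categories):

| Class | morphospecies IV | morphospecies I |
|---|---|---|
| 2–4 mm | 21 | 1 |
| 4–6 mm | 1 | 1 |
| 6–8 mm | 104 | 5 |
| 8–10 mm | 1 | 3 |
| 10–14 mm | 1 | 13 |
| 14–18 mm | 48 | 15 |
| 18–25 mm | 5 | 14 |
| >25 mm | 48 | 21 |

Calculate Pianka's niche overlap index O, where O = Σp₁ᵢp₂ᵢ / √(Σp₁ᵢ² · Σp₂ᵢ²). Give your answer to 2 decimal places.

Proportions for morphospecies IV (n=229): 21/229=0.0917, 1/229=0.0044, 104/229=0.4541, 1/229=0.0044, 1/229=0.0044, 48/229=0.2096, 5/229=0.0218, 48/229=0.2096
Proportions for morphospecies I (n=73): 1/73=0.0137, 1/73=0.0137, 5/73=0.0685, 3/73=0.0411, 13/73=0.1781, 15/73=0.2055, 14/73=0.1918, 21/73=0.2877
Σ p₁ᵢp₂ᵢ = 0.001256 + 0.000060 + 0.031106 + 0.000181 + 0.000784 + 0.043073 + 0.004181 + 0.060302 = 0.140943
Σp_1ᵢ² = 0.0917² + 0.0044² + 0.4541² + 0.0044² + 0.0044² + 0.2096² + 0.0218² + 0.2096² = 0.008409 + 0.000019 + 0.206207 + 0.000019 + 0.000019 + 0.043932 + 0.000475 + 0.043932 = 0.303012
Σp_2ᵢ² = 0.0137² + 0.0137² + 0.0685² + 0.0411² + 0.1781² + 0.2055² + 0.1918² + 0.2877² = 0.000188 + 0.000188 + 0.004692 + 0.001689 + 0.031720 + 0.042230 + 0.036787 + 0.082771 = 0.200265
O = 0.140943 / √(0.303012 × 0.200265) = 0.140943 / 0.2463386 = 0.5722

0.57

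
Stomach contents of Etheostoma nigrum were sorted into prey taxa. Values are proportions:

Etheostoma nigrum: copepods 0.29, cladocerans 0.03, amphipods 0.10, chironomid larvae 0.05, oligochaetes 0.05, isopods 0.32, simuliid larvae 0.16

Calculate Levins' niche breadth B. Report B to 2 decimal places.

Σpᵢ² = 0.29² + 0.03² + 0.10² + 0.05² + 0.05² + 0.32² + 0.16² = 0.0841 + 0.0009 + 0.0100 + 0.0025 + 0.0025 + 0.1024 + 0.0256 = 0.2280
B = 1 / 0.2280 = 4.3860

4.39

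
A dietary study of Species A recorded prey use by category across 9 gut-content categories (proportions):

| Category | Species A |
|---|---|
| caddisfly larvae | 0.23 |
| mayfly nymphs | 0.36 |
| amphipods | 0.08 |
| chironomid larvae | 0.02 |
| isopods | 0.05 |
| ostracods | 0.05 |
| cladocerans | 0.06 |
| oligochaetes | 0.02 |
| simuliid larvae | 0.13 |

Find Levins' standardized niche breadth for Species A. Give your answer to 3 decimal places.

Σpᵢ² = 0.23² + 0.36² + 0.08² + 0.02² + 0.05² + 0.05² + 0.06² + 0.02² + 0.13² = 0.0529 + 0.1296 + 0.0064 + 0.0004 + 0.0025 + 0.0025 + 0.0036 + 0.0004 + 0.0169 = 0.2152
B = 1 / 0.2152 = 4.64684
Bₛ = (B − 1)/(n − 1) = (4.64684 − 1)/(9 − 1) = 3.64684/8 = 0.45586

0.456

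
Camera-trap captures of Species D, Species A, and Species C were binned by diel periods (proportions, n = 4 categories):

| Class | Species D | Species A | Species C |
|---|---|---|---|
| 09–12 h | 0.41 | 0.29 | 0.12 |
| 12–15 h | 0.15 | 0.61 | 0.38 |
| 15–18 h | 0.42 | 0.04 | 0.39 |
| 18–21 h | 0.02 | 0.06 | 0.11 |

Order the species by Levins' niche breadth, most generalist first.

Species C > Species D > Species A

Σp_Dᵢ² = 0.41² + 0.15² + 0.42² + 0.02² = 0.1681 + 0.0225 + 0.1764 + 0.0004 = 0.3674
B_D = 1 / 0.3674 = 2.7218
Σp_Aᵢ² = 0.29² + 0.61² + 0.04² + 0.06² = 0.0841 + 0.3721 + 0.0016 + 0.0036 = 0.4614
B_A = 1 / 0.4614 = 2.1673
Σp_Cᵢ² = 0.12² + 0.38² + 0.39² + 0.11² = 0.0144 + 0.1444 + 0.1521 + 0.0121 = 0.3230
B_C = 1 / 0.3230 = 3.0960
Ranking by B (broadest → narrowest): Species C (3.10) > Species D (2.72) > Species A (2.17)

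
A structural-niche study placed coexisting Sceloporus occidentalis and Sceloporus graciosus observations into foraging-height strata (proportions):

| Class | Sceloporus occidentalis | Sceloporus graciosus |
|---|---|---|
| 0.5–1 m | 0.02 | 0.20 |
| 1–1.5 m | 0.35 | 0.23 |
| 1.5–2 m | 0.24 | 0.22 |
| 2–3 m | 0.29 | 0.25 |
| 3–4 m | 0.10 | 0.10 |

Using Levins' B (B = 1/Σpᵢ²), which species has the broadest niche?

Σp_occiᵢ² = 0.02² + 0.35² + 0.24² + 0.29² + 0.10² = 0.0004 + 0.1225 + 0.0576 + 0.0841 + 0.0100 = 0.2746
B_occi = 1 / 0.2746 = 3.6417
Σp_gracᵢ² = 0.20² + 0.23² + 0.22² + 0.25² + 0.10² = 0.0400 + 0.0529 + 0.0484 + 0.0625 + 0.0100 = 0.2138
B_grac = 1 / 0.2138 = 4.6773
Highest B → broadest niche (most generalist): Sceloporus graciosus (B = 4.68).

Sceloporus graciosus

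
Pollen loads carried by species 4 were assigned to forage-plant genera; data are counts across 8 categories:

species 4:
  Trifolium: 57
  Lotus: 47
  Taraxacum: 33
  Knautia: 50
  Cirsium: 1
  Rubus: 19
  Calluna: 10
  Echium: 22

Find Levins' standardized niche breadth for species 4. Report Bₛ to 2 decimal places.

Proportions for species 4 (n=239): 57/239=0.2385, 47/239=0.1967, 33/239=0.1381, 50/239=0.2092, 1/239=0.0042, 19/239=0.0795, 10/239=0.0418, 22/239=0.0921
Σpᵢ² = 0.2385² + 0.1967² + 0.1381² + 0.2092² + 0.0042² + 0.0795² + 0.0418² + 0.0921² = 0.056882 + 0.038691 + 0.019072 + 0.043765 + 0.000018 + 0.006320 + 0.001747 + 0.008482 = 0.174977
B = 1 / 0.174977 = 5.7150
Bₛ = (B − 1)/(n − 1) = (5.7150 − 1)/(8 − 1) = 4.7150/7 = 0.6736

0.67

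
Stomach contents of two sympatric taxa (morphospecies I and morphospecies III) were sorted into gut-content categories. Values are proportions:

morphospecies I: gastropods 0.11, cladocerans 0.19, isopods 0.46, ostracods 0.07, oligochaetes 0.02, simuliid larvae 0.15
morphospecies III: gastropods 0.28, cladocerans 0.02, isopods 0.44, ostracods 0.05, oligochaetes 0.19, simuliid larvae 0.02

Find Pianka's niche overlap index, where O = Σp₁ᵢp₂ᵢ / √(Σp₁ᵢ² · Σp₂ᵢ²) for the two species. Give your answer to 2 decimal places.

0.83

Σ p₁ᵢp₂ᵢ = 0.0308 + 0.0038 + 0.2024 + 0.0035 + 0.0038 + 0.0030 = 0.2473
Σp_1ᵢ² = 0.11² + 0.19² + 0.46² + 0.07² + 0.02² + 0.15² = 0.0121 + 0.0361 + 0.2116 + 0.0049 + 0.0004 + 0.0225 = 0.2876
Σp_2ᵢ² = 0.28² + 0.02² + 0.44² + 0.05² + 0.19² + 0.02² = 0.0784 + 0.0004 + 0.1936 + 0.0025 + 0.0361 + 0.0004 = 0.3114
O = 0.2473 / √(0.2876 × 0.3114) = 0.2473 / 0.29926 = 0.8264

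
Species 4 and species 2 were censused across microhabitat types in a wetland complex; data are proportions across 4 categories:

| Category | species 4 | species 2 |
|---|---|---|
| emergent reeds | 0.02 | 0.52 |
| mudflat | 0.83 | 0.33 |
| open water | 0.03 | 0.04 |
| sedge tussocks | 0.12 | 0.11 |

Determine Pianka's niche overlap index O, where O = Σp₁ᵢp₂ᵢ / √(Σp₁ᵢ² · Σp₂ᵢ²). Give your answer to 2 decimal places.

0.57

Σ p₁ᵢp₂ᵢ = 0.0104 + 0.2739 + 0.0012 + 0.0132 = 0.2987
Σp_1ᵢ² = 0.02² + 0.83² + 0.03² + 0.12² = 0.0004 + 0.6889 + 0.0009 + 0.0144 = 0.7046
Σp_2ᵢ² = 0.52² + 0.33² + 0.04² + 0.11² = 0.2704 + 0.1089 + 0.0016 + 0.0121 = 0.3930
O = 0.2987 / √(0.7046 × 0.3930) = 0.2987 / 0.52622 = 0.5676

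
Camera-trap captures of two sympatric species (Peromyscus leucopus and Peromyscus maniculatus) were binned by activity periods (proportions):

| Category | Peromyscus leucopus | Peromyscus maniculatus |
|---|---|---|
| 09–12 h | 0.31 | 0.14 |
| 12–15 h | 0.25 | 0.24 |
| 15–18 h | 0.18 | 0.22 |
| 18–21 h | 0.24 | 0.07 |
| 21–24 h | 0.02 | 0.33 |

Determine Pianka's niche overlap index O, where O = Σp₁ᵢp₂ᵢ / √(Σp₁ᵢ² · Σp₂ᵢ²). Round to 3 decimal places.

0.682

Σ p₁ᵢp₂ᵢ = 0.0434 + 0.0600 + 0.0396 + 0.0168 + 0.0066 = 0.1664
Σp_1ᵢ² = 0.31² + 0.25² + 0.18² + 0.24² + 0.02² = 0.0961 + 0.0625 + 0.0324 + 0.0576 + 0.0004 = 0.2490
Σp_2ᵢ² = 0.14² + 0.24² + 0.22² + 0.07² + 0.33² = 0.0196 + 0.0576 + 0.0484 + 0.0049 + 0.1089 = 0.2394
O = 0.1664 / √(0.2490 × 0.2394) = 0.1664 / 0.244153 = 0.68154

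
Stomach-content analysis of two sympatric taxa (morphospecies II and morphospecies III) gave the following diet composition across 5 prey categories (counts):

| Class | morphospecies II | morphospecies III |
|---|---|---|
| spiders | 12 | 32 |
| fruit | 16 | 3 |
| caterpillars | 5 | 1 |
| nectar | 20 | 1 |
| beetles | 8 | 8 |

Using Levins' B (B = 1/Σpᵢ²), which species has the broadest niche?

morphospecies II

Proportions for morphospecies II (n=61): 12/61=0.1967, 16/61=0.2623, 5/61=0.0820, 20/61=0.3279, 8/61=0.1311
Proportions for morphospecies III (n=45): 32/45=0.7111, 3/45=0.0667, 1/45=0.0222, 1/45=0.0222, 8/45=0.1778
Σp_IIᵢ² = 0.1967² + 0.2623² + 0.0820² + 0.3279² + 0.1311² = 0.038691 + 0.068801 + 0.006724 + 0.107518 + 0.017187 = 0.238921
B_II = 1 / 0.238921 = 4.1855
Σp_IIIᵢ² = 0.7111² + 0.0667² + 0.0222² + 0.0222² + 0.1778² = 0.505663 + 0.004449 + 0.000493 + 0.000493 + 0.031613 = 0.542711
B_III = 1 / 0.542711 = 1.8426
Highest B → broadest niche (most generalist): morphospecies II (B = 4.19).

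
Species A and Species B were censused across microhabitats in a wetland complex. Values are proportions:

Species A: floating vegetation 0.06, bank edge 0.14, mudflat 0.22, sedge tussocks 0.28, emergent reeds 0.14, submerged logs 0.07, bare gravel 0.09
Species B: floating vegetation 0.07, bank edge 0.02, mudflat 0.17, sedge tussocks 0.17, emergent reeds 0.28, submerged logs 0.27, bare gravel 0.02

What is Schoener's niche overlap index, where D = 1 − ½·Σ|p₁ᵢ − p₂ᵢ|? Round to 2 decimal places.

Σ|p₁ᵢ − p₂ᵢ| = 0.01 + 0.12 + 0.05 + 0.11 + 0.14 + 0.20 + 0.07 = 0.70
D = 1 − ½ × 0.70 = 1 − 0.350 = 0.6500

0.65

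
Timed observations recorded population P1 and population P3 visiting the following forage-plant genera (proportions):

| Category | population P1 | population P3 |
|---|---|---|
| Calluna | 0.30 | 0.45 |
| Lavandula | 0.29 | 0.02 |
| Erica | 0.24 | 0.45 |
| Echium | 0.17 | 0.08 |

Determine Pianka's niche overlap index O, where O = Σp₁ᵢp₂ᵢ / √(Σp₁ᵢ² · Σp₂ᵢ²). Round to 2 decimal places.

Σ p₁ᵢp₂ᵢ = 0.1350 + 0.0058 + 0.1080 + 0.0136 = 0.2624
Σp_1ᵢ² = 0.30² + 0.29² + 0.24² + 0.17² = 0.0900 + 0.0841 + 0.0576 + 0.0289 = 0.2606
Σp_2ᵢ² = 0.45² + 0.02² + 0.45² + 0.08² = 0.2025 + 0.0004 + 0.2025 + 0.0064 = 0.4118
O = 0.2624 / √(0.2606 × 0.4118) = 0.2624 / 0.32759 = 0.8010

0.80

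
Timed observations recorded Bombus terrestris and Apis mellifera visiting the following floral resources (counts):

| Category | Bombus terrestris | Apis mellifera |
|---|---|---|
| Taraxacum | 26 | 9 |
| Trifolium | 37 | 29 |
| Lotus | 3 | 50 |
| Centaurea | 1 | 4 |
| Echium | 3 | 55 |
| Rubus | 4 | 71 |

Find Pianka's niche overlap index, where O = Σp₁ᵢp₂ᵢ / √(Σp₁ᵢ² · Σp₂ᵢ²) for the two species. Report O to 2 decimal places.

Proportions for Bombus terrestris (n=74): 26/74=0.3514, 37/74=0.5000, 3/74=0.0405, 1/74=0.0135, 3/74=0.0405, 4/74=0.0541
Proportions for Apis mellifera (n=218): 9/218=0.0413, 29/218=0.1330, 50/218=0.2294, 4/218=0.0183, 55/218=0.2523, 71/218=0.3257
Σ p₁ᵢp₂ᵢ = 0.014513 + 0.066500 + 0.009291 + 0.000247 + 0.010218 + 0.017620 = 0.118389
Σp_1ᵢ² = 0.3514² + 0.5000² + 0.0405² + 0.0135² + 0.0405² + 0.0541² = 0.123482 + 0.250000 + 0.001640 + 0.000182 + 0.001640 + 0.002927 = 0.379871
Σp_2ᵢ² = 0.0413² + 0.1330² + 0.2294² + 0.0183² + 0.2523² + 0.3257² = 0.001706 + 0.017689 + 0.052624 + 0.000335 + 0.063655 + 0.106080 = 0.242089
O = 0.118389 / √(0.379871 × 0.242089) = 0.118389 / 0.3032533 = 0.3904

0.39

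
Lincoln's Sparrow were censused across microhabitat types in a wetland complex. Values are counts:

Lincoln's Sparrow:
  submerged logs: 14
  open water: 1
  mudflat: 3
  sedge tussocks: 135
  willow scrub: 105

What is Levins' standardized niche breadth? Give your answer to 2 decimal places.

Proportions for Lincoln's Sparrow (n=258): 14/258=0.0543, 1/258=0.0039, 3/258=0.0116, 135/258=0.5233, 105/258=0.4070
Σpᵢ² = 0.0543² + 0.0039² + 0.0116² + 0.5233² + 0.4070² = 0.002948 + 0.000015 + 0.000135 + 0.273843 + 0.165649 = 0.442590
B = 1 / 0.442590 = 2.2594
Bₛ = (B − 1)/(n − 1) = (2.2594 − 1)/(5 − 1) = 1.2594/4 = 0.3149

0.31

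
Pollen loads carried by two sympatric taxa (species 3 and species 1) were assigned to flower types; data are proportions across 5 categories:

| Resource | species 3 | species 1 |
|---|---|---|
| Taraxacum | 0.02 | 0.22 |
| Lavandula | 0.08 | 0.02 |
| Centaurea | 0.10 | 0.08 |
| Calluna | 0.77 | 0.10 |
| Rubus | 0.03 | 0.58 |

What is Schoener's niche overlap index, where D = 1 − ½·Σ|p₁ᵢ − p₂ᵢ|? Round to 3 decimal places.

0.250

Σ|p₁ᵢ − p₂ᵢ| = 0.20 + 0.06 + 0.02 + 0.67 + 0.55 = 1.50
D = 1 − ½ × 1.50 = 1 − 0.750 = 0.25000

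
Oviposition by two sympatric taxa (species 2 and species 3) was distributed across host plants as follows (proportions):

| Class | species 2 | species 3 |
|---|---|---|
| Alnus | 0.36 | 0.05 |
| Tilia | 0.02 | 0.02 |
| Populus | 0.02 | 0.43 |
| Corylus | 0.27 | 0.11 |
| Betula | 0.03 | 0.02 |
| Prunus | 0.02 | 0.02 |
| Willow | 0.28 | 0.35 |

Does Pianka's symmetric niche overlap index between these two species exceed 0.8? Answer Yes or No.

No

Σ p₁ᵢp₂ᵢ = 0.0180 + 0.0004 + 0.0086 + 0.0297 + 0.0006 + 0.0004 + 0.0980 = 0.1557
Σp_1ᵢ² = 0.36² + 0.02² + 0.02² + 0.27² + 0.03² + 0.02² + 0.28² = 0.1296 + 0.0004 + 0.0004 + 0.0729 + 0.0009 + 0.0004 + 0.0784 = 0.2830
Σp_2ᵢ² = 0.05² + 0.02² + 0.43² + 0.11² + 0.02² + 0.02² + 0.35² = 0.0025 + 0.0004 + 0.1849 + 0.0121 + 0.0004 + 0.0004 + 0.1225 = 0.3232
O = 0.1557 / √(0.2830 × 0.3232) = 0.1557 / 0.30243 = 0.5148
O = 0.5148 < 0.8 → No.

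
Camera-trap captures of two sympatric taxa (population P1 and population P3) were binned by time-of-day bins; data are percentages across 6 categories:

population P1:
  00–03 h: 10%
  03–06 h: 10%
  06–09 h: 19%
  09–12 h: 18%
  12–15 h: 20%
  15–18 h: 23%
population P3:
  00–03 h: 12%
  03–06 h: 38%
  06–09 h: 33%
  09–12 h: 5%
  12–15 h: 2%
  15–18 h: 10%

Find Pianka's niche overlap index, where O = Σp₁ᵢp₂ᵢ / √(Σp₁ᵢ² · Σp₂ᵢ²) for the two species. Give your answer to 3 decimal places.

0.659

Convert percentages to proportions (divide by 100).
Σ p₁ᵢp₂ᵢ = 0.0120 + 0.0380 + 0.0627 + 0.0090 + 0.0040 + 0.0230 = 0.1487
Σp_1ᵢ² = 0.10² + 0.10² + 0.19² + 0.18² + 0.20² + 0.23² = 0.0100 + 0.0100 + 0.0361 + 0.0324 + 0.0400 + 0.0529 = 0.1814
Σp_2ᵢ² = 0.12² + 0.38² + 0.33² + 0.05² + 0.02² + 0.10² = 0.0144 + 0.1444 + 0.1089 + 0.0025 + 0.0004 + 0.0100 = 0.2806
O = 0.1487 / √(0.1814 × 0.2806) = 0.1487 / 0.225612 = 0.65910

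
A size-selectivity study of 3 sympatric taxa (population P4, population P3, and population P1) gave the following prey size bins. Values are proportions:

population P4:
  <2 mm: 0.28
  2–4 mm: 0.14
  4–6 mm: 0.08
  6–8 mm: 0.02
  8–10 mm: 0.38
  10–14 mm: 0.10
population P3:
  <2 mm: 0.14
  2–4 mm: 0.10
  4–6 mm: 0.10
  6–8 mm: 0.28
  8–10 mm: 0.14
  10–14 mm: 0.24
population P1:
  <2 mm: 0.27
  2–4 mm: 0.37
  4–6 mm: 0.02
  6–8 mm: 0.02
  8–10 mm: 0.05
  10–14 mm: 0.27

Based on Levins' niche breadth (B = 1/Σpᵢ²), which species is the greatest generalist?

Σp_P4ᵢ² = 0.28² + 0.14² + 0.08² + 0.02² + 0.38² + 0.10² = 0.0784 + 0.0196 + 0.0064 + 0.0004 + 0.1444 + 0.0100 = 0.2592
B_P4 = 1 / 0.2592 = 3.8580
Σp_P3ᵢ² = 0.14² + 0.10² + 0.10² + 0.28² + 0.14² + 0.24² = 0.0196 + 0.0100 + 0.0100 + 0.0784 + 0.0196 + 0.0576 = 0.1952
B_P3 = 1 / 0.1952 = 5.1230
Σp_P1ᵢ² = 0.27² + 0.37² + 0.02² + 0.02² + 0.05² + 0.27² = 0.0729 + 0.1369 + 0.0004 + 0.0004 + 0.0025 + 0.0729 = 0.2860
B_P1 = 1 / 0.2860 = 3.4965
Highest B → broadest niche (most generalist): population P3 (B = 5.12).

population P3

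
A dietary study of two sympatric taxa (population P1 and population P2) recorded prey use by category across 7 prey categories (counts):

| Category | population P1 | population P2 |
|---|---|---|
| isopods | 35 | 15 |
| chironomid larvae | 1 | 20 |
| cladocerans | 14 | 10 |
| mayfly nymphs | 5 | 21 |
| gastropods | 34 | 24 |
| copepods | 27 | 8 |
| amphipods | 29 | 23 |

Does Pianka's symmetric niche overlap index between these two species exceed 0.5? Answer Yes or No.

Yes

Proportions for population P1 (n=145): 35/145=0.2414, 1/145=0.0069, 14/145=0.0966, 5/145=0.0345, 34/145=0.2345, 27/145=0.1862, 29/145=0.2000
Proportions for population P2 (n=121): 15/121=0.1240, 20/121=0.1653, 10/121=0.0826, 21/121=0.1736, 24/121=0.1983, 8/121=0.0661, 23/121=0.1901
Σ p₁ᵢp₂ᵢ = 0.029934 + 0.001141 + 0.007979 + 0.005989 + 0.046501 + 0.012308 + 0.038020 = 0.141872
Σp_1ᵢ² = 0.2414² + 0.0069² + 0.0966² + 0.0345² + 0.2345² + 0.1862² + 0.2000² = 0.058274 + 0.000048 + 0.009332 + 0.001190 + 0.054990 + 0.034670 + 0.040000 = 0.198504
Σp_2ᵢ² = 0.1240² + 0.1653² + 0.0826² + 0.1736² + 0.1983² + 0.0661² + 0.1901² = 0.015376 + 0.027324 + 0.006823 + 0.030137 + 0.039323 + 0.004369 + 0.036138 = 0.159490
O = 0.141872 / √(0.198504 × 0.159490) = 0.141872 / 0.1779309 = 0.7973
O = 0.7973 > 0.5 → Yes.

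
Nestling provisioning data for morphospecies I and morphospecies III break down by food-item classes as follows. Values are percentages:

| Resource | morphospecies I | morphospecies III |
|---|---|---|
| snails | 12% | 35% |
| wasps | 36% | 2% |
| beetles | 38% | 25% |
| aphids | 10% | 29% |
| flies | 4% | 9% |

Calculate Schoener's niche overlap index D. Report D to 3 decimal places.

0.530

Convert percentages to proportions (divide by 100).
Σ|p₁ᵢ − p₂ᵢ| = 0.23 + 0.34 + 0.13 + 0.19 + 0.05 = 0.94
D = 1 − ½ × 0.94 = 1 − 0.470 = 0.53000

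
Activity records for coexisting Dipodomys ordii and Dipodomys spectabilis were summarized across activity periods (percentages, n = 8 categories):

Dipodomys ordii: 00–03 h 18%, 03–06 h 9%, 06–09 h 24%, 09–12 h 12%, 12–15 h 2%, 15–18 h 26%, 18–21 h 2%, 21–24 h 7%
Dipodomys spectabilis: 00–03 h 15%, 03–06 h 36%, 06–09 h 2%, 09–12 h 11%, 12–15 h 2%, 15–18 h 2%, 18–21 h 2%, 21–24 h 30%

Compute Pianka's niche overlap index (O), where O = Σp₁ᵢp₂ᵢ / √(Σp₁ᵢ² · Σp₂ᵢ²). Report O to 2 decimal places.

0.48

Convert percentages to proportions (divide by 100).
Σ p₁ᵢp₂ᵢ = 0.0270 + 0.0324 + 0.0048 + 0.0132 + 0.0004 + 0.0052 + 0.0004 + 0.0210 = 0.1044
Σp_1ᵢ² = 0.18² + 0.09² + 0.24² + 0.12² + 0.02² + 0.26² + 0.02² + 0.07² = 0.0324 + 0.0081 + 0.0576 + 0.0144 + 0.0004 + 0.0676 + 0.0004 + 0.0049 = 0.1858
Σp_2ᵢ² = 0.15² + 0.36² + 0.02² + 0.11² + 0.02² + 0.02² + 0.02² + 0.30² = 0.0225 + 0.1296 + 0.0004 + 0.0121 + 0.0004 + 0.0004 + 0.0004 + 0.0900 = 0.2558
O = 0.1044 / √(0.1858 × 0.2558) = 0.1044 / 0.21801 = 0.4789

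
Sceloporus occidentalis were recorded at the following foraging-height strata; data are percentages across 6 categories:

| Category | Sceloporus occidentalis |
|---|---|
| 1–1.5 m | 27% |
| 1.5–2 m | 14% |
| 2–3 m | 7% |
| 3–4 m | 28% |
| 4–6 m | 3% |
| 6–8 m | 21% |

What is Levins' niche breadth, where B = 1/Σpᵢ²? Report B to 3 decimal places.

Convert percentages to proportions (divide by 100).
Σpᵢ² = 0.27² + 0.14² + 0.07² + 0.28² + 0.03² + 0.21² = 0.0729 + 0.0196 + 0.0049 + 0.0784 + 0.0009 + 0.0441 = 0.2208
B = 1 / 0.2208 = 4.52899

4.529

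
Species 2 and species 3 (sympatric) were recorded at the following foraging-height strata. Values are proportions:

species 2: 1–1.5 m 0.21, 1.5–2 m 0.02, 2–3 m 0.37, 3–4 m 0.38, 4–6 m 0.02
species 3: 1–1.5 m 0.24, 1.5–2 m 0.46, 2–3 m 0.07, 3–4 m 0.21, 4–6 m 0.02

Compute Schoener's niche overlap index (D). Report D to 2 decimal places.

0.53

Σ|p₁ᵢ − p₂ᵢ| = 0.03 + 0.44 + 0.30 + 0.17 + 0.00 = 0.94
D = 1 − ½ × 0.94 = 1 − 0.470 = 0.5300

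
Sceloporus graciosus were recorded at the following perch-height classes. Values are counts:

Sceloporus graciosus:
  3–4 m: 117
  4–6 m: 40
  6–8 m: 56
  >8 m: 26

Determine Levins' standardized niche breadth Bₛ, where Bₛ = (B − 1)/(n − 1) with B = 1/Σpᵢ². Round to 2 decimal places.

0.66

Proportions for Sceloporus graciosus (n=239): 117/239=0.4895, 40/239=0.1674, 56/239=0.2343, 26/239=0.1088
Σpᵢ² = 0.4895² + 0.1674² + 0.2343² + 0.1088² = 0.239610 + 0.028023 + 0.054896 + 0.011837 = 0.334366
B = 1 / 0.334366 = 2.9907
Bₛ = (B − 1)/(n − 1) = (2.9907 − 1)/(4 − 1) = 1.9907/3 = 0.6636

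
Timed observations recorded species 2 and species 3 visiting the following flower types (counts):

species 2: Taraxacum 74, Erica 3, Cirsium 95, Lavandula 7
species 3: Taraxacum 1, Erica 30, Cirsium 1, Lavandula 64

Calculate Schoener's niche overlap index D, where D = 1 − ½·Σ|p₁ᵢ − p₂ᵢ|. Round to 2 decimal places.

0.08

Proportions for species 2 (n=179): 74/179=0.4134, 3/179=0.0168, 95/179=0.5307, 7/179=0.0391
Proportions for species 3 (n=96): 1/96=0.0104, 30/96=0.3125, 1/96=0.0104, 64/96=0.6667
Σ|p₁ᵢ − p₂ᵢ| = 0.4030 + 0.2957 + 0.5203 + 0.6276 = 1.8466
D = 1 − ½ × 1.8466 = 1 − 0.92330 = 0.07670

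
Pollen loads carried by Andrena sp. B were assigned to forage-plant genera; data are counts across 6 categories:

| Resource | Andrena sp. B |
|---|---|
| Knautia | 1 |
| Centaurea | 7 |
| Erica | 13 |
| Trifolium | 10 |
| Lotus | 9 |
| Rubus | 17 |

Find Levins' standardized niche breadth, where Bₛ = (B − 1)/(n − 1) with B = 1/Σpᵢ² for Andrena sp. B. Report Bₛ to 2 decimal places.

Proportions for Andrena sp. B (n=57): 1/57=0.0175, 7/57=0.1228, 13/57=0.2281, 10/57=0.1754, 9/57=0.1579, 17/57=0.2982
Σpᵢ² = 0.0175² + 0.1228² + 0.2281² + 0.1754² + 0.1579² + 0.2982² = 0.000306 + 0.015080 + 0.052030 + 0.030765 + 0.024932 + 0.088923 = 0.212036
B = 1 / 0.212036 = 4.7162
Bₛ = (B − 1)/(n − 1) = (4.7162 − 1)/(6 − 1) = 3.7162/5 = 0.7432

0.74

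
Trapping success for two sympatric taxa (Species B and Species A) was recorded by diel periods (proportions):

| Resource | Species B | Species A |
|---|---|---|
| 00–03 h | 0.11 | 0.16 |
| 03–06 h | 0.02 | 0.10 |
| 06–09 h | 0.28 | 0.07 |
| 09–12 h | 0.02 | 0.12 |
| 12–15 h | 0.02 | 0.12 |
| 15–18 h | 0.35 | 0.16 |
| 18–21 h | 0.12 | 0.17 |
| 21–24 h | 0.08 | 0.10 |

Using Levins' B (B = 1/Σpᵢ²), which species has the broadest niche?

Species A

Σp_Bᵢ² = 0.11² + 0.02² + 0.28² + 0.02² + 0.02² + 0.35² + 0.12² + 0.08² = 0.0121 + 0.0004 + 0.0784 + 0.0004 + 0.0004 + 0.1225 + 0.0144 + 0.0064 = 0.2350
B_B = 1 / 0.2350 = 4.2553
Σp_Aᵢ² = 0.16² + 0.10² + 0.07² + 0.12² + 0.12² + 0.16² + 0.17² + 0.10² = 0.0256 + 0.0100 + 0.0049 + 0.0144 + 0.0144 + 0.0256 + 0.0289 + 0.0100 = 0.1338
B_A = 1 / 0.1338 = 7.4738
Highest B → broadest niche (most generalist): Species A (B = 7.47).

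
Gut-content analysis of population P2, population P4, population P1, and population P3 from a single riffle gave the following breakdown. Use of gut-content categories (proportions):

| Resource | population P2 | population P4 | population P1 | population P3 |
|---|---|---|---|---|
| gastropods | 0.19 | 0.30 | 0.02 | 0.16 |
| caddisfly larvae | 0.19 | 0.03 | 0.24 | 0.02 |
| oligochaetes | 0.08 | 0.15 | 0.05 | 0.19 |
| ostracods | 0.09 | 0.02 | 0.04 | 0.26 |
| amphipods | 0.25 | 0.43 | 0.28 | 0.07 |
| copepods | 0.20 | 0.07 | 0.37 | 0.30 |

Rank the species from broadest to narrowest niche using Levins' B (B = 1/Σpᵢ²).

Σp_P2ᵢ² = 0.19² + 0.19² + 0.08² + 0.09² + 0.25² + 0.20² = 0.0361 + 0.0361 + 0.0064 + 0.0081 + 0.0625 + 0.0400 = 0.1892
B_P2 = 1 / 0.1892 = 5.2854
Σp_P4ᵢ² = 0.30² + 0.03² + 0.15² + 0.02² + 0.43² + 0.07² = 0.0900 + 0.0009 + 0.0225 + 0.0004 + 0.1849 + 0.0049 = 0.3036
B_P4 = 1 / 0.3036 = 3.2938
Σp_P1ᵢ² = 0.02² + 0.24² + 0.05² + 0.04² + 0.28² + 0.37² = 0.0004 + 0.0576 + 0.0025 + 0.0016 + 0.0784 + 0.1369 = 0.2774
B_P1 = 1 / 0.2774 = 3.6049
Σp_P3ᵢ² = 0.16² + 0.02² + 0.19² + 0.26² + 0.07² + 0.30² = 0.0256 + 0.0004 + 0.0361 + 0.0676 + 0.0049 + 0.0900 = 0.2246
B_P3 = 1 / 0.2246 = 4.4524
Ranking by B (broadest → narrowest): population P2 (5.29) > population P3 (4.45) > population P1 (3.60) > population P4 (3.29)

population P2 > population P3 > population P1 > population P4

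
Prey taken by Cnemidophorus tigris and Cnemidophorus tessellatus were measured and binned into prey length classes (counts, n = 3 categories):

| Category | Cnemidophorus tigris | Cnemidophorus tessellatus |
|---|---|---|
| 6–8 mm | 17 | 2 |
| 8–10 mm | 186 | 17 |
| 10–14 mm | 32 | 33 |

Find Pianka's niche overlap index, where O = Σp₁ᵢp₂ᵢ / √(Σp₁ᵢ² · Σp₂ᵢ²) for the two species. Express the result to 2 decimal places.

0.60

Proportions for Cnemidophorus tigris (n=235): 17/235=0.0723, 186/235=0.7915, 32/235=0.1362
Proportions for Cnemidophorus tessellatus (n=52): 2/52=0.0385, 17/52=0.3269, 33/52=0.6346
Σ p₁ᵢp₂ᵢ = 0.002784 + 0.258741 + 0.086433 = 0.347958
Σp_1ᵢ² = 0.0723² + 0.7915² + 0.1362² = 0.005227 + 0.626472 + 0.018550 = 0.650249
Σp_2ᵢ² = 0.0385² + 0.3269² + 0.6346² = 0.001482 + 0.106864 + 0.402717 = 0.511063
O = 0.347958 / √(0.650249 × 0.511063) = 0.347958 / 0.5764705 = 0.6036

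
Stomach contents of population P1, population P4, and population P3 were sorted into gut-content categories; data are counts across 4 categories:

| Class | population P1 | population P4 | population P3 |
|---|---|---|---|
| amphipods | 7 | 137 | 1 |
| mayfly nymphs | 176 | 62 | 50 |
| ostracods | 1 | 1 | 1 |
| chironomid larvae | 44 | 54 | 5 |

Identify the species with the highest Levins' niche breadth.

population P4

Proportions for population P1 (n=228): 7/228=0.0307, 176/228=0.7719, 1/228=0.0044, 44/228=0.1930
Proportions for population P4 (n=254): 137/254=0.5394, 62/254=0.2441, 1/254=0.0039, 54/254=0.2126
Proportions for population P3 (n=57): 1/57=0.0175, 50/57=0.8772, 1/57=0.0175, 5/57=0.0877
Σp_P1ᵢ² = 0.0307² + 0.7719² + 0.0044² + 0.1930² = 0.000942 + 0.595830 + 0.000019 + 0.037249 = 0.634040
B_P1 = 1 / 0.634040 = 1.5772
Σp_P4ᵢ² = 0.5394² + 0.2441² + 0.0039² + 0.2126² = 0.290952 + 0.059585 + 0.000015 + 0.045199 = 0.395751
B_P4 = 1 / 0.395751 = 2.5268
Σp_P3ᵢ² = 0.0175² + 0.8772² + 0.0175² + 0.0877² = 0.000306 + 0.769480 + 0.000306 + 0.007691 = 0.777783
B_P3 = 1 / 0.777783 = 1.2857
Highest B → broadest niche (most generalist): population P4 (B = 2.53).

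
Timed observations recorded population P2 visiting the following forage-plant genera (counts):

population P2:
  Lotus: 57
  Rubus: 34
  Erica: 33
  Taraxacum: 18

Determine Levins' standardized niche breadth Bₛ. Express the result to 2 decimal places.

Proportions for population P2 (n=142): 57/142=0.4014, 34/142=0.2394, 33/142=0.2324, 18/142=0.1268
Σpᵢ² = 0.4014² + 0.2394² + 0.2324² + 0.1268² = 0.161122 + 0.057312 + 0.054010 + 0.016078 = 0.288522
B = 1 / 0.288522 = 3.4659
Bₛ = (B − 1)/(n − 1) = (3.4659 − 1)/(4 − 1) = 2.4659/3 = 0.8220

0.82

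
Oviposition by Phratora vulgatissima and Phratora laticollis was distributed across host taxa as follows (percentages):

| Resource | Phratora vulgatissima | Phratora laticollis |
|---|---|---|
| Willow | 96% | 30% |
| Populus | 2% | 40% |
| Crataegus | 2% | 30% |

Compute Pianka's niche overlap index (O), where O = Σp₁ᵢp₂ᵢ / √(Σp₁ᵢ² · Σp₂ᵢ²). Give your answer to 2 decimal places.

0.54

Convert percentages to proportions (divide by 100).
Σ p₁ᵢp₂ᵢ = 0.2880 + 0.0080 + 0.0060 = 0.3020
Σp_1ᵢ² = 0.96² + 0.02² + 0.02² = 0.9216 + 0.0004 + 0.0004 = 0.9224
Σp_2ᵢ² = 0.30² + 0.40² + 0.30² = 0.0900 + 0.1600 + 0.0900 = 0.3400
O = 0.3020 / √(0.9224 × 0.3400) = 0.3020 / 0.56001 = 0.5393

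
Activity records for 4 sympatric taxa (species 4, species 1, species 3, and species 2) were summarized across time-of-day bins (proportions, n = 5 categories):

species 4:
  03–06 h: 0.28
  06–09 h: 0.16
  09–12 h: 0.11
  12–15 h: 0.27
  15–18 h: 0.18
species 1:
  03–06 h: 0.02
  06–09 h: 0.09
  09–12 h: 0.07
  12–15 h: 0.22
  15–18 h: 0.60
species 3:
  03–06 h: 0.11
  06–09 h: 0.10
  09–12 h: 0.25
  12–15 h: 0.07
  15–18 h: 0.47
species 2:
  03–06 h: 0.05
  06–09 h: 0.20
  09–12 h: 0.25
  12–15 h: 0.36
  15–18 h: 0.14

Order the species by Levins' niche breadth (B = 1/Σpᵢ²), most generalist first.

Σp_4ᵢ² = 0.28² + 0.16² + 0.11² + 0.27² + 0.18² = 0.0784 + 0.0256 + 0.0121 + 0.0729 + 0.0324 = 0.2214
B_4 = 1 / 0.2214 = 4.5167
Σp_1ᵢ² = 0.02² + 0.09² + 0.07² + 0.22² + 0.60² = 0.0004 + 0.0081 + 0.0049 + 0.0484 + 0.3600 = 0.4218
B_1 = 1 / 0.4218 = 2.3708
Σp_3ᵢ² = 0.11² + 0.10² + 0.25² + 0.07² + 0.47² = 0.0121 + 0.0100 + 0.0625 + 0.0049 + 0.2209 = 0.3104
B_3 = 1 / 0.3104 = 3.2216
Σp_2ᵢ² = 0.05² + 0.20² + 0.25² + 0.36² + 0.14² = 0.0025 + 0.0400 + 0.0625 + 0.1296 + 0.0196 = 0.2542
B_2 = 1 / 0.2542 = 3.9339
Ranking by B (broadest → narrowest): species 4 (4.52) > species 2 (3.93) > species 3 (3.22) > species 1 (2.37)

species 4 > species 2 > species 3 > species 1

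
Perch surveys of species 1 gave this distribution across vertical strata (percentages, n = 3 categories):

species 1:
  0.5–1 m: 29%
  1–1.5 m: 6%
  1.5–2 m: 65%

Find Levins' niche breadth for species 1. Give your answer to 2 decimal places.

Convert percentages to proportions (divide by 100).
Σpᵢ² = 0.29² + 0.06² + 0.65² = 0.0841 + 0.0036 + 0.4225 = 0.5102
B = 1 / 0.5102 = 1.9600

1.96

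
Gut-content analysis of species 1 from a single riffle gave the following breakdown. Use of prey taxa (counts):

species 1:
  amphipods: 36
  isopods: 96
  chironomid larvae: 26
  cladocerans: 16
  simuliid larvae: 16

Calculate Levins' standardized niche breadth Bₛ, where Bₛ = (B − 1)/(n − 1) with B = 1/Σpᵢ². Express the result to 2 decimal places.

0.52

Proportions for species 1 (n=190): 36/190=0.1895, 96/190=0.5053, 26/190=0.1368, 16/190=0.0842, 16/190=0.0842
Σpᵢ² = 0.1895² + 0.5053² + 0.1368² + 0.0842² + 0.0842² = 0.035910 + 0.255328 + 0.018714 + 0.007090 + 0.007090 = 0.324132
B = 1 / 0.324132 = 3.0852
Bₛ = (B − 1)/(n − 1) = (3.0852 − 1)/(5 − 1) = 2.0852/4 = 0.5213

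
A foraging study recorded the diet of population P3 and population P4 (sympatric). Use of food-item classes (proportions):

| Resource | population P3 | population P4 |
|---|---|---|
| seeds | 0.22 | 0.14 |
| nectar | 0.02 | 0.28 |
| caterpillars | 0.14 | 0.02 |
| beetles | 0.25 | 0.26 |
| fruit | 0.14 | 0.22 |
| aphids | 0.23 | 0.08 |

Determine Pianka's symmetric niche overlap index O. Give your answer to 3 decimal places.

0.724

Σ p₁ᵢp₂ᵢ = 0.0308 + 0.0056 + 0.0028 + 0.0650 + 0.0308 + 0.0184 = 0.1534
Σp_1ᵢ² = 0.22² + 0.02² + 0.14² + 0.25² + 0.14² + 0.23² = 0.0484 + 0.0004 + 0.0196 + 0.0625 + 0.0196 + 0.0529 = 0.2034
Σp_2ᵢ² = 0.14² + 0.28² + 0.02² + 0.26² + 0.22² + 0.08² = 0.0196 + 0.0784 + 0.0004 + 0.0676 + 0.0484 + 0.0064 = 0.2208
O = 0.1534 / √(0.2034 × 0.2208) = 0.1534 / 0.211921 = 0.72385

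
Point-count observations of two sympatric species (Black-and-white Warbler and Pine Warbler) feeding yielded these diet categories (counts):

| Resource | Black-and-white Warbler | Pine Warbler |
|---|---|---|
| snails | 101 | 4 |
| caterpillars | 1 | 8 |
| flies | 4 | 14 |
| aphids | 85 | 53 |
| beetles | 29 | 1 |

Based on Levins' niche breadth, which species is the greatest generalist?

Proportions for Black-and-white Warbler (n=220): 101/220=0.4591, 1/220=0.0045, 4/220=0.0182, 85/220=0.3864, 29/220=0.1318
Proportions for Pine Warbler (n=80): 4/80=0.0500, 8/80=0.1000, 14/80=0.1750, 53/80=0.6625, 1/80=0.0125
Σp_Blacᵢ² = 0.4591² + 0.0045² + 0.0182² + 0.3864² + 0.1318² = 0.210773 + 0.000020 + 0.000331 + 0.149305 + 0.017371 = 0.377800
B_Blac = 1 / 0.377800 = 2.6469
Σp_Pineᵢ² = 0.0500² + 0.1000² + 0.1750² + 0.6625² + 0.0125² = 0.002500 + 0.010000 + 0.030625 + 0.438906 + 0.000156 = 0.482187
B_Pine = 1 / 0.482187 = 2.0739
Highest B → broadest niche (most generalist): Black-and-white Warbler (B = 2.65).

Black-and-white Warbler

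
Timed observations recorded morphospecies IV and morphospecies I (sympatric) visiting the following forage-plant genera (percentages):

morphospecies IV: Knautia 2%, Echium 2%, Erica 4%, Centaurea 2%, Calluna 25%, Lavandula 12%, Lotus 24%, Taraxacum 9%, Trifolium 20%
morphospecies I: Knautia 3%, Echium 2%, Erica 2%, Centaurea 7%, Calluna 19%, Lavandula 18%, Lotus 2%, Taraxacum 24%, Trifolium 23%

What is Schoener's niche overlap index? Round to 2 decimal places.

0.70

Convert percentages to proportions (divide by 100).
Σ|p₁ᵢ − p₂ᵢ| = 0.01 + 0.00 + 0.02 + 0.05 + 0.06 + 0.06 + 0.22 + 0.15 + 0.03 = 0.60
D = 1 − ½ × 0.60 = 1 − 0.300 = 0.7000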